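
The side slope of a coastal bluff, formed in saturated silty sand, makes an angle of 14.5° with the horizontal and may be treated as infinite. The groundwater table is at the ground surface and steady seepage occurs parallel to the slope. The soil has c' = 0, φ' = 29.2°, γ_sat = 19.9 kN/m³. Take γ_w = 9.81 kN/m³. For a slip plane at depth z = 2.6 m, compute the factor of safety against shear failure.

FS = 1.10

With seepage parallel to the slope and the water table at the surface, the effective normal stress on the slip plane uses the buoyant unit weight γ' = γ_sat − γ_w while the driving shear stress uses γ_sat:
FS = [c' + γ' z cos²β tanφ'] / [γ_sat z sinβ cosβ]
(For c' = 0 this reduces to FS = (γ'/γ_sat)·tanφ'/tanβ.)
γ' = 19.9 − 9.81 = 10.09 kN/m³
Numerator = 0.0 + 10.09·2.6·cos²14.5°·tan29.2° = 0.0 + 10.09·2.6·0.9373·0.5589 = 13.743 kPa
Denominator = 19.9·2.6·sin14.5°·cos14.5° = 19.9·2.6·0.2504·0.9681 = 12.542 kPa
FS = 13.743 / 12.542 = 1.096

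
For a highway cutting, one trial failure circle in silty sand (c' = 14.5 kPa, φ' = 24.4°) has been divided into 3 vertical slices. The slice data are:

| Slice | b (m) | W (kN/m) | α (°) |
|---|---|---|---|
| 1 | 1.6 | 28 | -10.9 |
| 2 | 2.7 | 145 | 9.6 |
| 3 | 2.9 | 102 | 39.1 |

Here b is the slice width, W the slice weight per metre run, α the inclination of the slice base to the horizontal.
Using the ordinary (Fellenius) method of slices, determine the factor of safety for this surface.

Ordinary method of slices: FS = Σ[c'·Δl_i + (W_i cosα_i)·tanφ'] / Σ W_i sinα_i, with Δl_i = b_i / cosα_i.
Slice 1: Δl = 1.6/cos(-10.9°) = 1.629 m; N'_1 = 28·cos(-10.9°) = 27.5; c'Δl = 23.63; W sinα = -5.3
Slice 2: Δl = 2.7/cos9.6° = 2.738 m; N'_2 = 145·cos9.6° = 143.0; c'Δl = 39.71; W sinα = 24.2
Slice 3: Δl = 2.9/cos39.1° = 3.737 m; N'_3 = 102·cos39.1° = 79.2; c'Δl = 54.18; W sinα = 64.3
Σc'Δl = 117.5 kN/m; ΣN' = 249.6 kN/m; ΣW sinα = 83.2 kN/m
Resisting = 117.5 + 249.6·tan24.4° = 117.5 + 113.2 = 230.8 kN/m
FS = 230.8 / 83.2 = 2.773

FS = 2.77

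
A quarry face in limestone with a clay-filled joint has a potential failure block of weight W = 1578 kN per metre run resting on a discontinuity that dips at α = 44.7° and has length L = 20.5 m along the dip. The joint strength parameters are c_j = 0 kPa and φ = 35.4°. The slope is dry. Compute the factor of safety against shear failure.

Resolving the block weight along and normal to the plane and applying the Mohr–Coulomb strength on the joint:
N' = W cosα = 1578·cos44.7° = 1121.6 kN/m
Driving force T = W sinα = 1578·sin44.7° = 1110.0 kN/m
Resisting force R = c_j·L + N'·tanφ = 0·20.5 + 1121.6·tan35.4° = 0.0 + 797.1 = 797.1 kN/m
FS = R / T = 797.1 / 1110.0 = 0.718

FS = 0.72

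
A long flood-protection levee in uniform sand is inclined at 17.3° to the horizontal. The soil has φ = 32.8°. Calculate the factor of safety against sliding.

FS = 2.07

For a dry cohesionless infinite slope the factor of safety is FS = tanφ / tanβ.
FS = tan32.8° / tan17.3° = 0.6445 / 0.3115 = 2.069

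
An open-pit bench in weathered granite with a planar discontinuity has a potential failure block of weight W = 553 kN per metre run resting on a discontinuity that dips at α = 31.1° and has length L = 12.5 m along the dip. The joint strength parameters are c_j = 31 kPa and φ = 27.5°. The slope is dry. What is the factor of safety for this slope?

FS = 2.22

Resolving the block weight along and normal to the plane and applying the Mohr–Coulomb strength on the joint:
N' = W cosα = 553·cos31.1° = 473.5 kN/m
Driving force T = W sinα = 553·sin31.1° = 285.6 kN/m
Resisting force R = c_j·L + N'·tanφ = 31·12.5 + 473.5·tan27.5° = 387.5 + 246.5 = 634.0 kN/m
FS = R / T = 634.0 / 285.6 = 2.220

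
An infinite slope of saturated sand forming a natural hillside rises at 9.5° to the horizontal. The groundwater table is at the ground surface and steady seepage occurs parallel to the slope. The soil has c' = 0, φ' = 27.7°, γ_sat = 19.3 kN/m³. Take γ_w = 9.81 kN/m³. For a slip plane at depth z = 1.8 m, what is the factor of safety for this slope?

FS = 1.54

With seepage parallel to the slope and the water table at the surface, the effective normal stress on the slip plane uses the buoyant unit weight γ' = γ_sat − γ_w while the driving shear stress uses γ_sat:
FS = [c' + γ' z cos²β tanφ'] / [γ_sat z sinβ cosβ]
(For c' = 0 this reduces to FS = (γ'/γ_sat)·tanφ'/tanβ.)
γ' = 19.3 − 9.81 = 9.49 kN/m³
Numerator = 0.0 + 9.49·1.8·cos²9.5°·tan27.7° = 0.0 + 9.49·1.8·0.9728·0.5250 = 8.724 kPa
Denominator = 19.3·1.8·sin9.5°·cos9.5° = 19.3·1.8·0.1650·0.9863 = 5.655 kPa
FS = 8.724 / 5.655 = 1.543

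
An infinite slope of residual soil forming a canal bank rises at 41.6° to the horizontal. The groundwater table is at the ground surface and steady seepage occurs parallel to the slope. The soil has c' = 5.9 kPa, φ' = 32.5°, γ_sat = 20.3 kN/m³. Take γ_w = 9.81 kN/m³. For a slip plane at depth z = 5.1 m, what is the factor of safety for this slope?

FS = 0.49

With seepage parallel to the slope and the water table at the surface, the effective normal stress on the slip plane uses the buoyant unit weight γ' = γ_sat − γ_w while the driving shear stress uses γ_sat:
FS = [c' + γ' z cos²β tanφ'] / [γ_sat z sinβ cosβ]
γ' = 20.3 − 9.81 = 10.49 kN/m³
Numerator = 5.9 + 10.49·5.1·cos²41.6°·tan32.5° = 5.9 + 10.49·5.1·0.5592·0.6371 = 24.959 kPa
Denominator = 20.3·5.1·sin41.6°·cos41.6° = 20.3·5.1·0.6639·0.7478 = 51.401 kPa
FS = 24.959 / 51.401 = 0.486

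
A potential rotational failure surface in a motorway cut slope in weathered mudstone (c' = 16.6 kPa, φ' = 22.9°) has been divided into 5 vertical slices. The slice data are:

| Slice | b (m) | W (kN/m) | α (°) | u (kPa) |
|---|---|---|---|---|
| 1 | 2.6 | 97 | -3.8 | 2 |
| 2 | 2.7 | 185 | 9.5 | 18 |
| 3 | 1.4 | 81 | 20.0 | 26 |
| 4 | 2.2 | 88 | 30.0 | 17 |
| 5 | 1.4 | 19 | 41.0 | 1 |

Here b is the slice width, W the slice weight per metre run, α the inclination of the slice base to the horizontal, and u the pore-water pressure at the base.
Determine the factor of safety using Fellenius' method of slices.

FS = 2.92

Ordinary method of slices: FS = Σ[c'·Δl_i + (W_i cosα_i − u_i·Δl_i)·tanφ'] / Σ W_i sinα_i, with Δl_i = b_i / cosα_i.
Slice 1: Δl = 2.6/cos(-3.8°) = 2.606 m; N'_1 = 97·cos(-3.8°) − 2·2.606 = 91.6; c'Δl = 43.26; W sinα = -6.4
Slice 2: Δl = 2.7/cos9.5° = 2.738 m; N'_2 = 185·cos9.5° − 18·2.738 = 133.2; c'Δl = 45.44; W sinα = 30.5
Slice 3: Δl = 1.4/cos20.0° = 1.490 m; N'_3 = 81·cos20.0° − 26·1.490 = 37.4; c'Δl = 24.73; W sinα = 27.7
Slice 4: Δl = 2.2/cos30.0° = 2.540 m; N'_4 = 88·cos30.0° − 17·2.540 = 33.0; c'Δl = 42.17; W sinα = 44.0
Slice 5: Δl = 1.4/cos41.0° = 1.855 m; N'_5 = 19·cos41.0° − 1·1.855 = 12.5; c'Δl = 30.79; W sinα = 12.5
Σc'Δl = 186.4 kN/m; ΣN' = 307.7 kN/m; ΣW sinα = 108.3 kN/m
Resisting = 186.4 + 307.7·tan22.9° = 186.4 + 130.0 = 316.3 kN/m
FS = 316.3 / 108.3 = 2.922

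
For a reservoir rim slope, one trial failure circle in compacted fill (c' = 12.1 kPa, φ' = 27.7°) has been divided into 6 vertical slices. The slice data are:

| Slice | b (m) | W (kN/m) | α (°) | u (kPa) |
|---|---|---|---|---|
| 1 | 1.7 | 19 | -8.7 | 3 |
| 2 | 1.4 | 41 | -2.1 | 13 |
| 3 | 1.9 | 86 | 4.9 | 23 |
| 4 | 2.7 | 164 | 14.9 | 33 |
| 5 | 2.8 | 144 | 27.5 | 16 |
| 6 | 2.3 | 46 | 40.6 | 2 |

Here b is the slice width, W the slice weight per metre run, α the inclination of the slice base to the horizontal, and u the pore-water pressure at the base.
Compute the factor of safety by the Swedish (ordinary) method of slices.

Ordinary method of slices: FS = Σ[c'·Δl_i + (W_i cosα_i − u_i·Δl_i)·tanφ'] / Σ W_i sinα_i, with Δl_i = b_i / cosα_i.
Slice 1: Δl = 1.7/cos(-8.7°) = 1.720 m; N'_1 = 19·cos(-8.7°) − 3·1.720 = 13.6; c'Δl = 20.81; W sinα = -2.9
Slice 2: Δl = 1.4/cos(-2.1°) = 1.401 m; N'_2 = 41·cos(-2.1°) − 13·1.401 = 22.8; c'Δl = 16.95; W sinα = -1.5
Slice 3: Δl = 1.9/cos4.9° = 1.907 m; N'_3 = 86·cos4.9° − 23·1.907 = 41.8; c'Δl = 23.07; W sinα = 7.3
Slice 4: Δl = 2.7/cos14.9° = 2.794 m; N'_4 = 164·cos14.9° − 33·2.794 = 66.3; c'Δl = 33.81; W sinα = 42.2
Slice 5: Δl = 2.8/cos27.5° = 3.157 m; N'_5 = 144·cos27.5° − 16·3.157 = 77.2; c'Δl = 38.20; W sinα = 66.5
Slice 6: Δl = 2.3/cos40.6° = 3.029 m; N'_6 = 46·cos40.6° − 2·3.029 = 28.9; c'Δl = 36.65; W sinα = 29.9
Σc'Δl = 169.5 kN/m; ΣN' = 250.6 kN/m; ΣW sinα = 141.6 kN/m
Resisting = 169.5 + 250.6·tan27.7° = 169.5 + 131.6 = 301.1 kN/m
FS = 301.1 / 141.6 = 2.127

FS = 2.13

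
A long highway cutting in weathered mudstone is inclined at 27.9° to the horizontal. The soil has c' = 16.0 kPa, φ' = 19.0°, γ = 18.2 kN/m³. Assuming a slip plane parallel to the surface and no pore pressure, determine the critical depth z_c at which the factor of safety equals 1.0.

Setting FS = 1.00 in FS = [c' + γz cos²β tanφ'] / [γz sinβ cosβ] and solving for z:
z = c' / [γ cosβ (FS·sinβ − cosβ·tanφ')]
  = 16.0 / [18.2·cos27.9°·(1.00·sin27.9° − cos27.9°·tan19.0°)]
  = 16.0 / [18.2·0.8838·(1.00·0.4679 − 0.8838·0.3443)]
  = 16.0 / 2.6318 = 6.079 m

z_c = 6.08 m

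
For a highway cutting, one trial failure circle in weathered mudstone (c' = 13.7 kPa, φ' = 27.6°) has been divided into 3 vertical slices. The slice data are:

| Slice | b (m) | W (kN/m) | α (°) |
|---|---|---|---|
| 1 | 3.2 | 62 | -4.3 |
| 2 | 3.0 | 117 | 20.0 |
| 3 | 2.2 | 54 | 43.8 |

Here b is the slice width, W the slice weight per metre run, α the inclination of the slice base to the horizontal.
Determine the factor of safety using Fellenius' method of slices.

Ordinary method of slices: FS = Σ[c'·Δl_i + (W_i cosα_i)·tanφ'] / Σ W_i sinα_i, with Δl_i = b_i / cosα_i.
Slice 1: Δl = 3.2/cos(-4.3°) = 3.209 m; N'_1 = 62·cos(-4.3°) = 61.8; c'Δl = 43.96; W sinα = -4.6
Slice 2: Δl = 3.0/cos20.0° = 3.193 m; N'_2 = 117·cos20.0° = 109.9; c'Δl = 43.74; W sinα = 40.0
Slice 3: Δl = 2.2/cos43.8° = 3.048 m; N'_3 = 54·cos43.8° = 39.0; c'Δl = 41.76; W sinα = 37.4
Σc'Δl = 129.5 kN/m; ΣN' = 210.7 kN/m; ΣW sinα = 72.7 kN/m
Resisting = 129.5 + 210.7·tan27.6° = 129.5 + 110.2 = 239.6 kN/m
FS = 239.6 / 72.7 = 3.294

FS = 3.29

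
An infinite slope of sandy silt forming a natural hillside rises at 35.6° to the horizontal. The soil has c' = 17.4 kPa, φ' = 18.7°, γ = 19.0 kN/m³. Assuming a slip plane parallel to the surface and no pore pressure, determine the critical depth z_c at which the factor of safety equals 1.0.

Setting FS = 1.00 in FS = [c' + γz cos²β tanφ'] / [γz sinβ cosβ] and solving for z:
z = c' / [γ cosβ (FS·sinβ − cosβ·tanφ')]
  = 17.4 / [19.0·cos35.6°·(1.00·sin35.6° − cos35.6°·tan18.7°)]
  = 17.4 / [19.0·0.8131·(1.00·0.5821 − 0.8131·0.3385)]
  = 17.4 / 4.7413 = 3.670 m

z_c = 3.67 m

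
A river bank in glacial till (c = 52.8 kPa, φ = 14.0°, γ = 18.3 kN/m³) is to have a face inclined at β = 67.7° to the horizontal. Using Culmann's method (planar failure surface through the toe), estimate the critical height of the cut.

Culmann's analysis gives the critical failure plane at α_cr = (β + φ)/2 = (67.7 + 14.0)/2 = 40.9°, and the critical height
H_c = (4c/γ) · sinβ cosφ / [1 − cos(β − φ)]
    = (4·52.8/18.3) · sin67.7°·cos14.0° / [1 − cos(53.7°)]
    = 11.541 · 0.9252·0.9703 / [1 − 0.5920]
    = 11.541 · 0.8977 / 0.4080
    = 25.39 m

H_c = 25.39 m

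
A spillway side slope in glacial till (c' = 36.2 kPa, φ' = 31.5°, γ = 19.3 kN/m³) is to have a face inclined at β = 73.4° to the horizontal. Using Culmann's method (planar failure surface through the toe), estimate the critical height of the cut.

Culmann's analysis gives the critical failure plane at α_cr = (β + φ')/2 = (73.4 + 31.5)/2 = 52.5°, and the critical height
H_c = (4c'/γ) · sinβ cosφ' / [1 − cos(β − φ')]
    = (4·36.2/19.3) · sin73.4°·cos31.5° / [1 − cos(41.9°)]
    = 7.503 · 0.9583·0.8526 / [1 − 0.7443]
    = 7.503 · 0.8171 / 0.2557
    = 23.98 m

H_c = 23.98 m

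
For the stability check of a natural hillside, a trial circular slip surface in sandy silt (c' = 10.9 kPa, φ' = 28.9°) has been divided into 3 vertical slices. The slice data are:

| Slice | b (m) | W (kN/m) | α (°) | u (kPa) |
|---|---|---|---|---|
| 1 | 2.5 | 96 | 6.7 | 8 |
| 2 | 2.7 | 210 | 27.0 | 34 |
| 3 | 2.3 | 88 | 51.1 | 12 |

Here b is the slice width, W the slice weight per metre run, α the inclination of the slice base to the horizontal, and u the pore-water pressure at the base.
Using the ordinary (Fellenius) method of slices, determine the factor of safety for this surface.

FS = 1.11

Ordinary method of slices: FS = Σ[c'·Δl_i + (W_i cosα_i − u_i·Δl_i)·tanφ'] / Σ W_i sinα_i, with Δl_i = b_i / cosα_i.
Slice 1: Δl = 2.5/cos6.7° = 2.517 m; N'_1 = 96·cos6.7° − 8·2.517 = 75.2; c'Δl = 27.44; W sinα = 11.2
Slice 2: Δl = 2.7/cos27.0° = 3.030 m; N'_2 = 210·cos27.0° − 34·3.030 = 84.1; c'Δl = 33.03; W sinα = 95.3
Slice 3: Δl = 2.3/cos51.1° = 3.663 m; N'_3 = 88·cos51.1° − 12·3.663 = 11.3; c'Δl = 39.92; W sinα = 68.5
Σc'Δl = 100.4 kN/m; ΣN' = 170.6 kN/m; ΣW sinα = 175.0 kN/m
Resisting = 100.4 + 170.6·tan28.9° = 100.4 + 94.2 = 194.6 kN/m
FS = 194.6 / 175.0 = 1.112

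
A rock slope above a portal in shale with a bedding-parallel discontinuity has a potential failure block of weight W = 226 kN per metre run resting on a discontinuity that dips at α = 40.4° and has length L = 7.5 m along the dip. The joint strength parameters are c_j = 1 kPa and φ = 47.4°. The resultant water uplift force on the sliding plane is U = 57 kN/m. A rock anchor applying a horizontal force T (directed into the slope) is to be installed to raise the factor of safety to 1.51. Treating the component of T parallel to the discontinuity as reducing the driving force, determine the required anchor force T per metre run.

Resolving forces along and normal to the sliding plane, with the horizontal anchor force T adding T·sinα to the effective normal force and T·cosα acting up the plane against the driving force:
FS = [c_jL + (W cosα − U + T sinα) tanφ] / [W sinα − T cosα]
Without the anchor: N' = 115.1 kN/m, driving T_d = 146.5 kN/m, resisting R = 1·7.5 + 115.1·tan47.4° = 132.7 kN/m, FS = 0.91.
Setting FS = 1.51 and solving for T:
1.51·(146.5 − T cos40.4°) = 132.7 + T sin40.4°·tan47.4°
T·(sin40.4°·tan47.4° + 1.51·cos40.4°) = 1.51·146.5 − 132.7
T·(0.6481·1.0875 + 1.51·0.7615) = 221.2 − 132.7 = 88.5
T·1.8547 = 88.5
T = 47.7 kN/m

T = 48 kN/m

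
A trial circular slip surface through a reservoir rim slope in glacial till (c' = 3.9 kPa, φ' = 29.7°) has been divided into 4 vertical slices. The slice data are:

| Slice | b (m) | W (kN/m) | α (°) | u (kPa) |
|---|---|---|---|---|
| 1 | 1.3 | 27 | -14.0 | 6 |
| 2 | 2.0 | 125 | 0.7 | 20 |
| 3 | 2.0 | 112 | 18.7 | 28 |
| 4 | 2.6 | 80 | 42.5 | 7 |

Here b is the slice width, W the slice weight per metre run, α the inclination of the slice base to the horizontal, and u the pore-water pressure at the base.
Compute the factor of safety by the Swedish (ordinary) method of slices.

Ordinary method of slices: FS = Σ[c'·Δl_i + (W_i cosα_i − u_i·Δl_i)·tanφ'] / Σ W_i sinα_i, with Δl_i = b_i / cosα_i.
Slice 1: Δl = 1.3/cos(-14.0°) = 1.340 m; N'_1 = 27·cos(-14.0°) − 6·1.340 = 18.2; c'Δl = 5.23; W sinα = -6.5
Slice 2: Δl = 2.0/cos0.7° = 2.000 m; N'_2 = 125·cos0.7° − 20·2.000 = 85.0; c'Δl = 7.80; W sinα = 1.5
Slice 3: Δl = 2.0/cos18.7° = 2.111 m; N'_3 = 112·cos18.7° − 28·2.111 = 47.0; c'Δl = 8.23; W sinα = 35.9
Slice 4: Δl = 2.6/cos42.5° = 3.526 m; N'_4 = 80·cos42.5° − 7·3.526 = 34.3; c'Δl = 13.75; W sinα = 54.0
Σc'Δl = 35.0 kN/m; ΣN' = 184.4 kN/m; ΣW sinα = 85.0 kN/m
Resisting = 35.0 + 184.4·tan29.7° = 35.0 + 105.2 = 140.2 kN/m
FS = 140.2 / 85.0 = 1.650

FS = 1.65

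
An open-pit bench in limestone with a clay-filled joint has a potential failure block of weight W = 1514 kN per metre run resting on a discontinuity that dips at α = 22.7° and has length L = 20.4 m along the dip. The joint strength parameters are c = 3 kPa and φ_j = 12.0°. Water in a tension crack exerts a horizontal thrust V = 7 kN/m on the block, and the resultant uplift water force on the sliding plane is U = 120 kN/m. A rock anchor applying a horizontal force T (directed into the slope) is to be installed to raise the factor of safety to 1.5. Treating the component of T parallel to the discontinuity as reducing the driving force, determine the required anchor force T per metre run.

Resolving forces along and normal to the sliding plane, with the horizontal anchor force T adding T·sinα to the effective normal force and T·cosα acting up the plane against the driving force:
FS = [cL + (W cosα − U − V sinα + T sinα) tanφ_j] / [W sinα + V cosα − T cosα]
Without the anchor: N' = 1274.0 kN/m, driving T_d = 590.7 kN/m, resisting R = 3·20.4 + 1274.0·tan12.0° = 332.0 kN/m, FS = 0.56.
Setting FS = 1.5 and solving for T:
1.5·(590.7 − T cos22.7°) = 332.0 + T sin22.7°·tan12.0°
T·(sin22.7°·tan12.0° + 1.5·cos22.7°) = 1.5·590.7 − 332.0
T·(0.3859·0.2126 + 1.5·0.9225) = 886.1 − 332.0 = 554.1
T·1.4658 = 554.1
T = 378.0 kN/m

T = 378 kN/m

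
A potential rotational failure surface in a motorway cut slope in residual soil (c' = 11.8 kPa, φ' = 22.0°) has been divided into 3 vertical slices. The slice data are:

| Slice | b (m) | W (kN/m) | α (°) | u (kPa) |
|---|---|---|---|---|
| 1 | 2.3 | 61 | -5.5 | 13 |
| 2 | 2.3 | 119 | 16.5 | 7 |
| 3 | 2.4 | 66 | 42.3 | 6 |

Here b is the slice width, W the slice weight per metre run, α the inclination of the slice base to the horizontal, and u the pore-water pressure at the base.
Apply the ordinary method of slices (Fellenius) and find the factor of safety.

FS = 2.18

Ordinary method of slices: FS = Σ[c'·Δl_i + (W_i cosα_i − u_i·Δl_i)·tanφ'] / Σ W_i sinα_i, with Δl_i = b_i / cosα_i.
Slice 1: Δl = 2.3/cos(-5.5°) = 2.311 m; N'_1 = 61·cos(-5.5°) − 13·2.311 = 30.7; c'Δl = 27.27; W sinα = -5.8
Slice 2: Δl = 2.3/cos16.5° = 2.399 m; N'_2 = 119·cos16.5° − 7·2.399 = 97.3; c'Δl = 28.31; W sinα = 33.8
Slice 3: Δl = 2.4/cos42.3° = 3.245 m; N'_3 = 66·cos42.3° − 6·3.245 = 29.3; c'Δl = 38.29; W sinα = 44.4
Σc'Δl = 93.9 kN/m; ΣN' = 157.3 kN/m; ΣW sinα = 72.4 kN/m
Resisting = 93.9 + 157.3·tan22.0° = 93.9 + 63.6 = 157.4 kN/m
FS = 157.4 / 72.4 = 2.175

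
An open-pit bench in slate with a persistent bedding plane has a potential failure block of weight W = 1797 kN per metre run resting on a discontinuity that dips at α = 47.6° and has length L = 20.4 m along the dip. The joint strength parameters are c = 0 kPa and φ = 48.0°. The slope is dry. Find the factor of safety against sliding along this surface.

Resolving the block weight along and normal to the plane and applying the Mohr–Coulomb strength on the joint:
N' = W cosα = 1797·cos47.6° = 1211.7 kN/m
Driving force T = W sinα = 1797·sin47.6° = 1327.0 kN/m
Resisting force R = c·L + N'·tanφ = 0·20.4 + 1211.7·tan48.0° = 0.0 + 1345.8 = 1345.8 kN/m
FS = R / T = 1345.8 / 1327.0 = 1.014

FS = 1.01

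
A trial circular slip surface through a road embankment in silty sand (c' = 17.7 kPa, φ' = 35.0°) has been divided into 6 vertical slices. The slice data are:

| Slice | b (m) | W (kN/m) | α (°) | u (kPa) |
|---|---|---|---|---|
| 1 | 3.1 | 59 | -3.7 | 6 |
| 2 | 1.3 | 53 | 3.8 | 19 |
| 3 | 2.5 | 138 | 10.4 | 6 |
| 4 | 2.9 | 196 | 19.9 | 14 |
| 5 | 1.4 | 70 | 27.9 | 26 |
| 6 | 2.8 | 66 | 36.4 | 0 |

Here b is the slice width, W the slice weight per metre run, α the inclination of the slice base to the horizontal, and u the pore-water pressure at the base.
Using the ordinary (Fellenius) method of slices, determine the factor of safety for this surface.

Ordinary method of slices: FS = Σ[c'·Δl_i + (W_i cosα_i − u_i·Δl_i)·tanφ'] / Σ W_i sinα_i, with Δl_i = b_i / cosα_i.
Slice 1: Δl = 3.1/cos(-3.7°) = 3.106 m; N'_1 = 59·cos(-3.7°) − 6·3.106 = 40.2; c'Δl = 54.98; W sinα = -3.8
Slice 2: Δl = 1.3/cos3.8° = 1.303 m; N'_2 = 53·cos3.8° − 19·1.303 = 28.1; c'Δl = 23.06; W sinα = 3.5
Slice 3: Δl = 2.5/cos10.4° = 2.542 m; N'_3 = 138·cos10.4° − 6·2.542 = 120.5; c'Δl = 44.99; W sinα = 24.9
Slice 4: Δl = 2.9/cos19.9° = 3.084 m; N'_4 = 196·cos19.9° − 14·3.084 = 141.1; c'Δl = 54.59; W sinα = 66.7
Slice 5: Δl = 1.4/cos27.9° = 1.584 m; N'_5 = 70·cos27.9° − 26·1.584 = 20.7; c'Δl = 28.04; W sinα = 32.8
Slice 6: Δl = 2.8/cos36.4° = 3.479 m; N'_6 = 66·cos36.4° − 0·3.479 = 53.1; c'Δl = 61.57; W sinα = 39.2
Σc'Δl = 267.2 kN/m; ΣN' = 403.8 kN/m; ΣW sinα = 163.3 kN/m
Resisting = 267.2 + 403.8·tan35.0° = 267.2 + 282.7 = 550.0 kN/m
FS = 550.0 / 163.3 = 3.369

FS = 3.37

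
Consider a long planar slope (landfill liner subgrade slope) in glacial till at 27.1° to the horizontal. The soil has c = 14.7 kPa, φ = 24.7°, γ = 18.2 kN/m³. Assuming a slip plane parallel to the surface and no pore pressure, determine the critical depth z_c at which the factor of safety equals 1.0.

Setting FS = 1.00 in FS = [c + γz cos²β tanφ] / [γz sinβ cosβ] and solving for z:
z = c / [γ cosβ (FS·sinβ − cosβ·tanφ)]
  = 14.7 / [18.2·cos27.1°·(1.00·sin27.1° − cos27.1°·tan24.7°)]
  = 14.7 / [18.2·0.8902·(1.00·0.4555 − 0.8902·0.4599)]
  = 14.7 / 0.7468 = 19.684 m

z_c = 19.68 m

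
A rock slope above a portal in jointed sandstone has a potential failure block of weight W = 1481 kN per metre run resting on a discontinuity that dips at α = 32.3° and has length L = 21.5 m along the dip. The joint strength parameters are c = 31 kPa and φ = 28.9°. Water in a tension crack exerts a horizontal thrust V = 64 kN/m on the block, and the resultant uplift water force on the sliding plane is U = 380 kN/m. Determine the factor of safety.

Resolving the block weight along and normal to the plane and applying the Mohr–Coulomb strength on the joint:
N' = W cosα − U − V sinα = 1481·cos32.3° − 380 − 64·sin32.3° = 837.6 kN/m
Driving force T = W sinα + V cosα = 1481·sin32.3° + 64·cos32.3° = 845.5 kN/m
Resisting force R = c·L + N'·tanφ = 31·21.5 + 837.6·tan28.9° = 666.5 + 462.4 = 1128.9 kN/m
FS = R / T = 1128.9 / 845.5 = 1.335

FS = 1.34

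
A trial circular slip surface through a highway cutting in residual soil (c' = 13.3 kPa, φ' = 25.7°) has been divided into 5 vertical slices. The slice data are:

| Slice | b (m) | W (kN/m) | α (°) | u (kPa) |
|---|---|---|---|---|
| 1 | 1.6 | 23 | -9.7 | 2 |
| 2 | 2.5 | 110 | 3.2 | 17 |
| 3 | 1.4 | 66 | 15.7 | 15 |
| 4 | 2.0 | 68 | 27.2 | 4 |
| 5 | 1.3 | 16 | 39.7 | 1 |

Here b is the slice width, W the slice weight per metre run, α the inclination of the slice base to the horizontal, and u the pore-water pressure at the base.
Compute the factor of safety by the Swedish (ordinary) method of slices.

Ordinary method of slices: FS = Σ[c'·Δl_i + (W_i cosα_i − u_i·Δl_i)·tanφ'] / Σ W_i sinα_i, with Δl_i = b_i / cosα_i.
Slice 1: Δl = 1.6/cos(-9.7°) = 1.623 m; N'_1 = 23·cos(-9.7°) − 2·1.623 = 19.4; c'Δl = 21.59; W sinα = -3.9
Slice 2: Δl = 2.5/cos3.2° = 2.504 m; N'_2 = 110·cos3.2° − 17·2.504 = 67.3; c'Δl = 33.30; W sinα = 6.1
Slice 3: Δl = 1.4/cos15.7° = 1.454 m; N'_3 = 66·cos15.7° − 15·1.454 = 41.7; c'Δl = 19.34; W sinα = 17.9
Slice 4: Δl = 2.0/cos27.2° = 2.249 m; N'_4 = 68·cos27.2° − 4·2.249 = 51.5; c'Δl = 29.91; W sinα = 31.1
Slice 5: Δl = 1.3/cos39.7° = 1.690 m; N'_5 = 16·cos39.7° − 1·1.690 = 10.6; c'Δl = 22.47; W sinα = 10.2
Σc'Δl = 126.6 kN/m; ΣN' = 190.5 kN/m; ΣW sinα = 61.4 kN/m
Resisting = 126.6 + 190.5·tan25.7° = 126.6 + 91.7 = 218.3 kN/m
FS = 218.3 / 61.4 = 3.554

FS = 3.55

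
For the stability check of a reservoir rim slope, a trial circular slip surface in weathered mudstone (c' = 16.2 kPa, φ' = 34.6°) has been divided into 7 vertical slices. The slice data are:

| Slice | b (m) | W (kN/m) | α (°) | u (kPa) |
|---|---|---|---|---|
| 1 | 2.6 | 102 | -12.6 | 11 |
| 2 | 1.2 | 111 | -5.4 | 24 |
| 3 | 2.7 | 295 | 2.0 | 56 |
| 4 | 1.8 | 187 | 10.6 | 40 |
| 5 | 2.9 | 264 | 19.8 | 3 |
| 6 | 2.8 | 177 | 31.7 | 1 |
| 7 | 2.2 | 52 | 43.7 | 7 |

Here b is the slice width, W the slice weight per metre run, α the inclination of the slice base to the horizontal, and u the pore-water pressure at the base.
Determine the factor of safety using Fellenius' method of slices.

FS = 3.67

Ordinary method of slices: FS = Σ[c'·Δl_i + (W_i cosα_i − u_i·Δl_i)·tanφ'] / Σ W_i sinα_i, with Δl_i = b_i / cosα_i.
Slice 1: Δl = 2.6/cos(-12.6°) = 2.664 m; N'_1 = 102·cos(-12.6°) − 11·2.664 = 70.2; c'Δl = 43.16; W sinα = -22.3
Slice 2: Δl = 1.2/cos(-5.4°) = 1.205 m; N'_2 = 111·cos(-5.4°) − 24·1.205 = 81.6; c'Δl = 19.53; W sinα = -10.4
Slice 3: Δl = 2.7/cos2.0° = 2.702 m; N'_3 = 295·cos2.0° − 56·2.702 = 143.5; c'Δl = 43.77; W sinα = 10.3
Slice 4: Δl = 1.8/cos10.6° = 1.831 m; N'_4 = 187·cos10.6° − 40·1.831 = 110.6; c'Δl = 29.67; W sinα = 34.4
Slice 5: Δl = 2.9/cos19.8° = 3.082 m; N'_5 = 264·cos19.8° − 3·3.082 = 239.1; c'Δl = 49.93; W sinα = 89.4
Slice 6: Δl = 2.8/cos31.7° = 3.291 m; N'_6 = 177·cos31.7° − 1·3.291 = 147.3; c'Δl = 53.31; W sinα = 93.0
Slice 7: Δl = 2.2/cos43.7° = 3.043 m; N'_7 = 52·cos43.7° − 7·3.043 = 16.3; c'Δl = 49.30; W sinα = 35.9
Σc'Δl = 288.7 kN/m; ΣN' = 808.6 kN/m; ΣW sinα = 230.4 kN/m
Resisting = 288.7 + 808.6·tan34.6° = 288.7 + 557.8 = 846.5 kN/m
FS = 846.5 / 230.4 = 3.675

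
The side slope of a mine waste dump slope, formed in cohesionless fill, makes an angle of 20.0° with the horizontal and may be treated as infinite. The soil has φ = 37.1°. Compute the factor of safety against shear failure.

FS = 2.08

For a dry cohesionless infinite slope the factor of safety is FS = tanφ / tanβ.
FS = tan37.1° / tan20.0° = 0.7563 / 0.3640 = 2.078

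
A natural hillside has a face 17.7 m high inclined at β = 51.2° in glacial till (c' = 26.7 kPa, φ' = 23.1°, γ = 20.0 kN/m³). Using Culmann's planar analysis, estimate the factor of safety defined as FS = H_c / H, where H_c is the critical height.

H_c = (4c'/γ) · sinβ cosφ' / [1 − cos(β − φ')]
    = (4·26.7/20.0) · sin51.2°·cos23.1° / [1 − cos28.1°]
    = 5.340 · 0.7169 / 0.1179 = 32.48 m
FS = H_c / H = 32.48 / 17.7 = 1.835

FS = 1.83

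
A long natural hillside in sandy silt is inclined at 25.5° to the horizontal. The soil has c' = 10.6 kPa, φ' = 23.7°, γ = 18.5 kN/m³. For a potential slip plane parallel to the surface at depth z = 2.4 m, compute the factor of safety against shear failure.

For an infinite slope with a slip plane parallel to the surface (no pore pressure): FS = [c' + γz cos²β tanφ'] / [γz sinβ cosβ].
γz = 18.5·2.4 = 44.40 kN/m²
Numerator = 10.6 + 44.40·cos²25.5°·tan23.7° = 10.6 + 44.40·0.8147·0.4390 = 26.478 kPa
Denominator = 44.40·sin25.5°·cos25.5° = 44.40·0.4305·0.9026 = 17.253 kPa
FS = 26.478 / 17.253 = 1.535

FS = 1.53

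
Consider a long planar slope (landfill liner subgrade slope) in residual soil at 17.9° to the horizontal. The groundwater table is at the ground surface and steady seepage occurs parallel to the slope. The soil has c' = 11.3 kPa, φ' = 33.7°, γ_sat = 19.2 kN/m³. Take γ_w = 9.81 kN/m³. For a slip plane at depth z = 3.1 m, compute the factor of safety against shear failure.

With seepage parallel to the slope and the water table at the surface, the effective normal stress on the slip plane uses the buoyant unit weight γ' = γ_sat − γ_w while the driving shear stress uses γ_sat:
FS = [c' + γ' z cos²β tanφ'] / [γ_sat z sinβ cosβ]
γ' = 19.2 − 9.81 = 9.39 kN/m³
Numerator = 11.3 + 9.39·3.1·cos²17.9°·tan33.7° = 11.3 + 9.39·3.1·0.9055·0.6669 = 28.879 kPa
Denominator = 19.2·3.1·sin17.9°·cos17.9° = 19.2·3.1·0.3074·0.9516 = 17.408 kPa
FS = 28.879 / 17.408 = 1.659

FS = 1.66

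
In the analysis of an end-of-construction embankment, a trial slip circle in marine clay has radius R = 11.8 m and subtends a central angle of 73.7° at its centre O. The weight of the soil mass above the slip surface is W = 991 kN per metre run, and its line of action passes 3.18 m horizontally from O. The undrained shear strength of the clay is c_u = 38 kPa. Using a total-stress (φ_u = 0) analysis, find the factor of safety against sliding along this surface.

FS = 2.16

Taking moments about the centre O, the resisting moment is provided by the undrained shear strength acting along the arc:
Arc length L_a = R·θ = 11.8·(73.7°·π/180) = 11.8·1.2863 = 15.18 m
M_R = c_u·L_a·R = 38·15.18·11.8 = 6806.0 kN·m/m
M_D = W·d = 991·3.18 = 3151.4 kN·m/m
FS = M_R / M_D = 6806.0 / 3151.4 = 2.160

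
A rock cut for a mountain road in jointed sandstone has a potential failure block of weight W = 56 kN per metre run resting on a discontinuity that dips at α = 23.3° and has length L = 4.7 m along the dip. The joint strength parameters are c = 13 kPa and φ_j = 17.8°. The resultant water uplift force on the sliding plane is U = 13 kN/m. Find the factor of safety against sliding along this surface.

FS = 3.32

Resolving the block weight along and normal to the plane and applying the Mohr–Coulomb strength on the joint:
N' = W cosα − U = 56·cos23.3° − 13 = 38.4 kN/m
Driving force T = W sinα = 56·sin23.3° = 22.2 kN/m
Resisting force R = c·L + N'·tanφ_j = 13·4.7 + 38.4·tan17.8° = 61.1 + 12.3 = 73.4 kN/m
FS = R / T = 73.4 / 22.2 = 3.315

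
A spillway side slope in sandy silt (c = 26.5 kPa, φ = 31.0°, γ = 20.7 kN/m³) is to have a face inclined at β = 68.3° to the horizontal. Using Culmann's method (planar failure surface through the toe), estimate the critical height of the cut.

Culmann's analysis gives the critical failure plane at α_cr = (β + φ)/2 = (68.3 + 31.0)/2 = 49.6°, and the critical height
H_c = (4c/γ) · sinβ cosφ / [1 − cos(β − φ)]
    = (4·26.5/20.7) · sin68.3°·cos31.0° / [1 − cos(37.3°)]
    = 5.121 · 0.9291·0.8572 / [1 − 0.7955]
    = 5.121 · 0.7964 / 0.2045
    = 19.94 m

H_c = 19.94 m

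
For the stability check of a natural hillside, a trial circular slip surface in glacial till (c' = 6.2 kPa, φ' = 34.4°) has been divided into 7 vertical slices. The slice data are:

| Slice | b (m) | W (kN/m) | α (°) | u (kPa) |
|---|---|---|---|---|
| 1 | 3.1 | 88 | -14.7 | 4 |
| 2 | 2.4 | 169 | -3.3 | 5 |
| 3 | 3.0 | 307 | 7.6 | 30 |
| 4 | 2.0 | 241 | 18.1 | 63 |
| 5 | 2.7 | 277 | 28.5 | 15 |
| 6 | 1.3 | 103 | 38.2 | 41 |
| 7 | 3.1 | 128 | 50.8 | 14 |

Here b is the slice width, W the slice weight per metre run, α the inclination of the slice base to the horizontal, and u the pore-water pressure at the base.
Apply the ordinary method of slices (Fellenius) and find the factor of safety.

Ordinary method of slices: FS = Σ[c'·Δl_i + (W_i cosα_i − u_i·Δl_i)·tanφ'] / Σ W_i sinα_i, with Δl_i = b_i / cosα_i.
Slice 1: Δl = 3.1/cos(-14.7°) = 3.205 m; N'_1 = 88·cos(-14.7°) − 4·3.205 = 72.3; c'Δl = 19.87; W sinα = -22.3
Slice 2: Δl = 2.4/cos(-3.3°) = 2.404 m; N'_2 = 169·cos(-3.3°) − 5·2.404 = 156.7; c'Δl = 14.90; W sinα = -9.7
Slice 3: Δl = 3.0/cos7.6° = 3.027 m; N'_3 = 307·cos7.6° − 30·3.027 = 213.5; c'Δl = 18.76; W sinα = 40.6
Slice 4: Δl = 2.0/cos18.1° = 2.104 m; N'_4 = 241·cos18.1° − 63·2.104 = 96.5; c'Δl = 13.05; W sinα = 74.9
Slice 5: Δl = 2.7/cos28.5° = 3.072 m; N'_5 = 277·cos28.5° − 15·3.072 = 197.3; c'Δl = 19.05; W sinα = 132.2
Slice 6: Δl = 1.3/cos38.2° = 1.654 m; N'_6 = 103·cos38.2° − 41·1.654 = 13.1; c'Δl = 10.26; W sinα = 63.7
Slice 7: Δl = 3.1/cos50.8° = 4.905 m; N'_7 = 128·cos50.8° − 14·4.905 = 12.2; c'Δl = 30.41; W sinα = 99.2
Σc'Δl = 126.3 kN/m; ΣN' = 761.7 kN/m; ΣW sinα = 378.5 kN/m
Resisting = 126.3 + 761.7·tan34.4° = 126.3 + 521.6 = 647.9 kN/m
FS = 647.9 / 378.5 = 1.712

FS = 1.71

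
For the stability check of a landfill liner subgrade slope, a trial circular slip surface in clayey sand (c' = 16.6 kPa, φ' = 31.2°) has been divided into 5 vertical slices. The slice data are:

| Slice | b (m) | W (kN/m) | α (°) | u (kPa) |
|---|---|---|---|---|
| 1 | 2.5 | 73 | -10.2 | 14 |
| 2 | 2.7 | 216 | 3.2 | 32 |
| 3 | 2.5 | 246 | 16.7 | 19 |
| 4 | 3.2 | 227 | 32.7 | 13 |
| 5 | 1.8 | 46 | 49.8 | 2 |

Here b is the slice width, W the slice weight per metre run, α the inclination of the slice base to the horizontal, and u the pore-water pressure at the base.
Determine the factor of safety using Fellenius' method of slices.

FS = 2.43

Ordinary method of slices: FS = Σ[c'·Δl_i + (W_i cosα_i − u_i·Δl_i)·tanφ'] / Σ W_i sinα_i, with Δl_i = b_i / cosα_i.
Slice 1: Δl = 2.5/cos(-10.2°) = 2.540 m; N'_1 = 73·cos(-10.2°) − 14·2.540 = 36.3; c'Δl = 42.17; W sinα = -12.9
Slice 2: Δl = 2.7/cos3.2° = 2.704 m; N'_2 = 216·cos3.2° − 32·2.704 = 129.1; c'Δl = 44.89; W sinα = 12.1
Slice 3: Δl = 2.5/cos16.7° = 2.610 m; N'_3 = 246·cos16.7° − 19·2.610 = 186.0; c'Δl = 43.33; W sinα = 70.7
Slice 4: Δl = 3.2/cos32.7° = 3.803 m; N'_4 = 227·cos32.7° − 13·3.803 = 141.6; c'Δl = 63.12; W sinα = 122.6
Slice 5: Δl = 1.8/cos49.8° = 2.789 m; N'_5 = 46·cos49.8° − 2·2.789 = 24.1; c'Δl = 46.29; W sinα = 35.1
Σc'Δl = 239.8 kN/m; ΣN' = 517.1 kN/m; ΣW sinα = 227.6 kN/m
Resisting = 239.8 + 517.1·tan31.2° = 239.8 + 313.2 = 553.0 kN/m
FS = 553.0 / 227.6 = 2.430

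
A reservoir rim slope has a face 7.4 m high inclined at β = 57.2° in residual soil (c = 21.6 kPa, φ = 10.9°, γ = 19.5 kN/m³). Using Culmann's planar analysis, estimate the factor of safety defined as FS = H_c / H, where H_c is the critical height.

FS = 1.60

H_c = (4c/γ) · sinβ cosφ / [1 − cos(β − φ)]
    = (4·21.6/19.5) · sin57.2°·cos10.9° / [1 − cos46.3°]
    = 4.431 · 0.8254 / 0.3091 = 11.83 m
FS = H_c / H = 11.83 / 7.4 = 1.599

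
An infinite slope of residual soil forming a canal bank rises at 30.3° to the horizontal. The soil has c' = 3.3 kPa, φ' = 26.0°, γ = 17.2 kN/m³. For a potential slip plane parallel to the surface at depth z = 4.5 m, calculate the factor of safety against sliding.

For an infinite slope with a slip plane parallel to the surface (no pore pressure): FS = [c' + γz cos²β tanφ'] / [γz sinβ cosβ].
γz = 17.2·4.5 = 77.40 kN/m²
Numerator = 3.3 + 77.40·cos²30.3°·tan26.0° = 3.3 + 77.40·0.7455·0.4877 = 31.441 kPa
Denominator = 77.40·sin30.3°·cos30.3° = 77.40·0.5045·0.8634 = 33.716 kPa
FS = 31.441 / 33.716 = 0.933

FS = 0.93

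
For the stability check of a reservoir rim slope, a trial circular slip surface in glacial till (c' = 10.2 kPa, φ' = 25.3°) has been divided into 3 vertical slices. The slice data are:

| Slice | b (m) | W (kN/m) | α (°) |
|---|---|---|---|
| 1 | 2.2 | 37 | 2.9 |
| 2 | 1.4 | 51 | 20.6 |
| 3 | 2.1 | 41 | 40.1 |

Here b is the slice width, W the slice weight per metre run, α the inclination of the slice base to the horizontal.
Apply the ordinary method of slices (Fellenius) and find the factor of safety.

Ordinary method of slices: FS = Σ[c'·Δl_i + (W_i cosα_i)·tanφ'] / Σ W_i sinα_i, with Δl_i = b_i / cosα_i.
Slice 1: Δl = 2.2/cos2.9° = 2.203 m; N'_1 = 37·cos2.9° = 37.0; c'Δl = 22.47; W sinα = 1.9
Slice 2: Δl = 1.4/cos20.6° = 1.496 m; N'_2 = 51·cos20.6° = 47.7; c'Δl = 15.26; W sinα = 17.9
Slice 3: Δl = 2.1/cos40.1° = 2.745 m; N'_3 = 41·cos40.1° = 31.4; c'Δl = 28.00; W sinα = 26.4
Σc'Δl = 65.7 kN/m; ΣN' = 116.1 kN/m; ΣW sinα = 46.2 kN/m
Resisting = 65.7 + 116.1·tan25.3° = 65.7 + 54.9 = 120.6 kN/m
FS = 120.6 / 46.2 = 2.609

FS = 2.61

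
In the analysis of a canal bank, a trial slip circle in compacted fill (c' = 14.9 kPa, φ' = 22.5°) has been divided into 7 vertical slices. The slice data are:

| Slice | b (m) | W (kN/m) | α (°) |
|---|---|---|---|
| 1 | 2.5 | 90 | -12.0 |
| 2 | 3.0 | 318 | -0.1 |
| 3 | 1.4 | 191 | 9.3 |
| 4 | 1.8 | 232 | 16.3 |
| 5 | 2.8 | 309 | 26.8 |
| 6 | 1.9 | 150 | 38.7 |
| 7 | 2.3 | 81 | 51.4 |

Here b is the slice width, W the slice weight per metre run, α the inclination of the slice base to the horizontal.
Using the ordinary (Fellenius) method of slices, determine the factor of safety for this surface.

Ordinary method of slices: FS = Σ[c'·Δl_i + (W_i cosα_i)·tanφ'] / Σ W_i sinα_i, with Δl_i = b_i / cosα_i.
Slice 1: Δl = 2.5/cos(-12.0°) = 2.556 m; N'_1 = 90·cos(-12.0°) = 88.0; c'Δl = 38.08; W sinα = -18.7
Slice 2: Δl = 3.0/cos(-0.1°) = 3.000 m; N'_2 = 318·cos(-0.1°) = 318.0; c'Δl = 44.70; W sinα = -0.6
Slice 3: Δl = 1.4/cos9.3° = 1.419 m; N'_3 = 191·cos9.3° = 188.5; c'Δl = 21.14; W sinα = 30.9
Slice 4: Δl = 1.8/cos16.3° = 1.875 m; N'_4 = 232·cos16.3° = 222.7; c'Δl = 27.94; W sinα = 65.1
Slice 5: Δl = 2.8/cos26.8° = 3.137 m; N'_5 = 309·cos26.8° = 275.8; c'Δl = 46.74; W sinα = 139.3
Slice 6: Δl = 1.9/cos38.7° = 2.435 m; N'_6 = 150·cos38.7° = 117.1; c'Δl = 36.27; W sinα = 93.8
Slice 7: Δl = 2.3/cos51.4° = 3.687 m; N'_7 = 81·cos51.4° = 50.5; c'Δl = 54.93; W sinα = 63.3
Σc'Δl = 269.8 kN/m; ΣN' = 1260.6 kN/m; ΣW sinα = 373.1 kN/m
Resisting = 269.8 + 1260.6·tan22.5° = 269.8 + 522.2 = 792.0 kN/m
FS = 792.0 / 373.1 = 2.123

FS = 2.12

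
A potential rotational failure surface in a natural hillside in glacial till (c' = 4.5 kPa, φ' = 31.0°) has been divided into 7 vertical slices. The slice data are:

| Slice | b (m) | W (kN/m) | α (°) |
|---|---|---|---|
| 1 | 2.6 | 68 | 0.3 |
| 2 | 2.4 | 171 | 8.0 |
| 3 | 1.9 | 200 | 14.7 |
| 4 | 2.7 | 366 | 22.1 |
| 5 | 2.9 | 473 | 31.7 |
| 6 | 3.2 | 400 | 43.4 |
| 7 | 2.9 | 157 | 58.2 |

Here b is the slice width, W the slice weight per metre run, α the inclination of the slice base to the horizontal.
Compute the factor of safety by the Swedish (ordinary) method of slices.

Ordinary method of slices: FS = Σ[c'·Δl_i + (W_i cosα_i)·tanφ'] / Σ W_i sinα_i, with Δl_i = b_i / cosα_i.
Slice 1: Δl = 2.6/cos0.3° = 2.600 m; N'_1 = 68·cos0.3° = 68.0; c'Δl = 11.70; W sinα = 0.4
Slice 2: Δl = 2.4/cos8.0° = 2.424 m; N'_2 = 171·cos8.0° = 169.3; c'Δl = 10.91; W sinα = 23.8
Slice 3: Δl = 1.9/cos14.7° = 1.964 m; N'_3 = 200·cos14.7° = 193.5; c'Δl = 8.84; W sinα = 50.8
Slice 4: Δl = 2.7/cos22.1° = 2.914 m; N'_4 = 366·cos22.1° = 339.1; c'Δl = 13.11; W sinα = 137.7
Slice 5: Δl = 2.9/cos31.7° = 3.409 m; N'_5 = 473·cos31.7° = 402.4; c'Δl = 15.34; W sinα = 248.5
Slice 6: Δl = 3.2/cos43.4° = 4.404 m; N'_6 = 400·cos43.4° = 290.6; c'Δl = 19.82; W sinα = 274.8
Slice 7: Δl = 2.9/cos58.2° = 5.503 m; N'_7 = 157·cos58.2° = 82.7; c'Δl = 24.76; W sinα = 133.4
Σc'Δl = 104.5 kN/m; ΣN' = 1545.7 kN/m; ΣW sinα = 869.4 kN/m
Resisting = 104.5 + 1545.7·tan31.0° = 104.5 + 928.7 = 1033.2 kN/m
FS = 1033.2 / 869.4 = 1.188

FS = 1.19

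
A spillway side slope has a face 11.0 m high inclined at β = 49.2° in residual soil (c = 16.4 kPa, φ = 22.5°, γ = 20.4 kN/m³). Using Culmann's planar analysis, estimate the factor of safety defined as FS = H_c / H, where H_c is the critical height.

FS = 1.92

H_c = (4c/γ) · sinβ cosφ / [1 − cos(β − φ)]
    = (4·16.4/20.4) · sin49.2°·cos22.5° / [1 − cos26.7°]
    = 3.216 · 0.6994 / 0.1066 = 21.09 m
FS = H_c / H = 21.09 / 11.0 = 1.917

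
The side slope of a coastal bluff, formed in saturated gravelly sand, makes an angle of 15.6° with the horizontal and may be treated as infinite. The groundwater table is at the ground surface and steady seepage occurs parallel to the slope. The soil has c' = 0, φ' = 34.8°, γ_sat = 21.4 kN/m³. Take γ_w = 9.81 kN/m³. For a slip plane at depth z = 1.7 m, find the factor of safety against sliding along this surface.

FS = 1.35

With seepage parallel to the slope and the water table at the surface, the effective normal stress on the slip plane uses the buoyant unit weight γ' = γ_sat − γ_w while the driving shear stress uses γ_sat:
FS = [c' + γ' z cos²β tanφ'] / [γ_sat z sinβ cosβ]
(For c' = 0 this reduces to FS = (γ'/γ_sat)·tanφ'/tanβ.)
γ' = 21.4 − 9.81 = 11.59 kN/m³
Numerator = 0.0 + 11.59·1.7·cos²15.6°·tan34.8° = 0.0 + 11.59·1.7·0.9277·0.6950 = 12.704 kPa
Denominator = 21.4·1.7·sin15.6°·cos15.6° = 21.4·1.7·0.2689·0.9632 = 9.423 kPa
FS = 12.704 / 9.423 = 1.348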